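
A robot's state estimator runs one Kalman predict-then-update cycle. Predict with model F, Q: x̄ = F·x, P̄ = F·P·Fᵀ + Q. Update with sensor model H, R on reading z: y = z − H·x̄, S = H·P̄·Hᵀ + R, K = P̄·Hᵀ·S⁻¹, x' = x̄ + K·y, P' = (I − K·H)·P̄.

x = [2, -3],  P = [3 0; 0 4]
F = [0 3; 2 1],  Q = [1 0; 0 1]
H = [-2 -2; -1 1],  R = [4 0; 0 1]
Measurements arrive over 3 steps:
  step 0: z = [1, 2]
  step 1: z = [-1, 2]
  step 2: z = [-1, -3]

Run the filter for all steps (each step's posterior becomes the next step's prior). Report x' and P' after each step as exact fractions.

step 0: x' = [-5677/4098, 1161/1366], P' = [1007/2049 4/683; 4/683 329/683]
step 1: x' = [-18679/57319, 39703/57319], P' = [77842/171957 1011/57319; 1011/57319 24674/57319]
step 2: x' = [44235413/25494906, -9137321/8498302], P' = [5718269/12747453 80088/4249151; 80088/4249151 1816531/4249151]

step 0: x̄ = F·x = [-9, 1]
step 0: P̄ = F·P·Fᵀ + Q = [37 12; 12 17]
step 0: y = z − H·x̄ = [-15, -8]
step 0: S = H·P̄·Hᵀ + R = [316 40; 40 31]
step 0: K = P̄·Hᵀ·S⁻¹ = [-1019/4098 -995/2049; -333/1366 325/683]
step 0: x' = x̄ + K·y = [-5677/4098, 1161/1366]
step 0: P' = (I − K·H)·P̄ = [1007/2049 4/683; 4/683 329/683]
step 1: x̄ = F·x = [3483/1366, -7871/4098]
step 1: P̄ = F·P·Fᵀ + Q = [3644/683 1011/683; 1011/683 7112/2049]
step 1: y = z − H·x̄ = [529/2049, 13258/2049]
step 1: S = H·P̄·Hᵀ + R = [104636/2049 7640/2049; 7640/2049 14027/2049]
step 1: K = P̄·Hᵀ·S⁻¹ = [-80875/343914 -74809/171957; -25685/114638 23663/57319]
step 1: x' = x̄ + K·y = [-18679/57319, 39703/57319]
step 1: P' = (I − K·H)·P̄ = [77842/171957 1011/57319; 1011/57319 24674/57319]
step 2: x̄ = F·x = [119109/57319, 2345/57319]
step 2: P̄ = F·P·Fᵀ + Q = [279385/57319 80088/57319; 80088/57319 569479/171957]
step 2: y = z − H·x̄ = [185589/57319, -55193/57319]
step 2: S = H·P̄·Hᵀ + R = [8240476/171957 537352/171957; 537352/171957 1099063/171957]
step 2: K = P̄·Hᵀ·S⁻¹ = [-5958533/25494906 -5478005/12747453; -1896619/8498302 1736443/4249151]
step 2: x' = x̄ + K·y = [44235413/25494906, -9137321/8498302]
step 2: P' = (I − K·H)·P̄ = [5718269/12747453 80088/4249151; 80088/4249151 1816531/4249151]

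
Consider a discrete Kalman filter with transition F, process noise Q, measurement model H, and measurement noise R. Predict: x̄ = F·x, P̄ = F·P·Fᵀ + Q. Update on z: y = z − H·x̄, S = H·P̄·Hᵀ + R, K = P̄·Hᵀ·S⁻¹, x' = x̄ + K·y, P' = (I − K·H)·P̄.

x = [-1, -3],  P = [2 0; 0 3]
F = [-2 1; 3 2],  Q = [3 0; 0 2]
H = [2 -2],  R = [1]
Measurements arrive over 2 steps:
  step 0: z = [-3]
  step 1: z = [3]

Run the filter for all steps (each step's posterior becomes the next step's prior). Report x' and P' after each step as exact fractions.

step 0: x̄ = F·x = [-1, -9]
step 0: P̄ = F·P·Fᵀ + Q = [14 -6; -6 32]
step 0: y = z − H·x̄ = [-19]
step 0: S = H·P̄·Hᵀ + R = [233]
step 0: K = P̄·Hᵀ·S⁻¹ = [40/233; -76/233]
step 0: x' = x̄ + K·y = [-993/233, -653/233]
step 0: P' = (I − K·H)·P̄ = [1662/233 1642/233; 1642/233 1680/233]
step 1: x̄ = F·x = [1333/233, -4285/233]
step 1: P̄ = F·P·Fᵀ + Q = [2459/233 -8254/233; -8254/233 41848/233]
step 1: y = z − H·x̄ = [-10537/233]
step 1: S = H·P̄·Hᵀ + R = [243493/233]
step 1: K = P̄·Hᵀ·S⁻¹ = [21426/243493; -100204/243493]
step 1: x' = x̄ + K·y = [424079/243493, 53571/243493]
step 1: P' = (I − K·H)·P̄ = [599467/243493 588754/243493; 588754/243493 638856/243493]

step 0: x' = [-993/233, -653/233], P' = [1662/233 1642/233; 1642/233 1680/233]
step 1: x' = [424079/243493, 53571/243493], P' = [599467/243493 588754/243493; 588754/243493 638856/243493]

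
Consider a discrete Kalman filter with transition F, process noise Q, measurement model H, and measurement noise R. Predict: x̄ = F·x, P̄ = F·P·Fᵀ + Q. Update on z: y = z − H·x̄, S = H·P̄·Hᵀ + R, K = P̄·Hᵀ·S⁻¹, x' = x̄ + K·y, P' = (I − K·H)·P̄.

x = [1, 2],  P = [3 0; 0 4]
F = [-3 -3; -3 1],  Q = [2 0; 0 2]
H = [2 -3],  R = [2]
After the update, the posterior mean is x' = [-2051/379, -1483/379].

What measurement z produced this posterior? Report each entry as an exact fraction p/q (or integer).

z = [1]

x̄ = F·x = [-9, -1]
P̄ = F·P·Fᵀ + Q = [65 15; 15 33]
S = H·P̄·Hᵀ + R = [379]
K = P̄·Hᵀ·S⁻¹ = [85/379; -69/379]
x' − x̄ = [1360/379, -1104/379] = K·y
y = (KᵀK)⁻¹·Kᵀ·(x' − x̄) = [16]
z = y + H·x̄ = [16] + [-15] = [1]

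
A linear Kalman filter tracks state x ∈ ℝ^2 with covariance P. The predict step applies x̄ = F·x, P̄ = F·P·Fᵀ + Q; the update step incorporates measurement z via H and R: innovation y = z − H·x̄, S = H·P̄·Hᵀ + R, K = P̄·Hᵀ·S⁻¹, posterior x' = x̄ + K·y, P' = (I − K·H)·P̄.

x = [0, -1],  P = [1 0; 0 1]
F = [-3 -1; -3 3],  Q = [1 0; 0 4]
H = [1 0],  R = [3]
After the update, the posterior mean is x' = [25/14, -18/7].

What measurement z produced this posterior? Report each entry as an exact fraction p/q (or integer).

z = [2]

x̄ = F·x = [1, -3]
P̄ = F·P·Fᵀ + Q = [11 6; 6 22]
S = H·P̄·Hᵀ + R = [14]
K = P̄·Hᵀ·S⁻¹ = [11/14; 3/7]
x' − x̄ = [11/14, 3/7] = K·y
y = (KᵀK)⁻¹·Kᵀ·(x' − x̄) = [1]
z = y + H·x̄ = [1] + [1] = [2]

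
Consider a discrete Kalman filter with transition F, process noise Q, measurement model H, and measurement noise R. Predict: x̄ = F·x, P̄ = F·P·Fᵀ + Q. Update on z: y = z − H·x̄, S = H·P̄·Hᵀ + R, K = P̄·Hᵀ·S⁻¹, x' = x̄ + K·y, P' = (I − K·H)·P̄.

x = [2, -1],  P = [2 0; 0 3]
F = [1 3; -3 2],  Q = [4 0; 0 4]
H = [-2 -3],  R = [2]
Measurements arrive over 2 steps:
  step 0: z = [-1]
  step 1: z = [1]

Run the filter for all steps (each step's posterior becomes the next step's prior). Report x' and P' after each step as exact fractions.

step 0: x' = [1085/292, -635/292], P' = [2217/146 -1461/146; -1461/146 995/146]
step 1: x' = [700709/1010490, -135653/168415], P' = [2138881/505245 -467614/168415; -467614/168415 344018/168415]

step 0: x̄ = F·x = [-1, -8]
step 0: P̄ = F·P·Fᵀ + Q = [33 12; 12 34]
step 0: y = z − H·x̄ = [-27]
step 0: S = H·P̄·Hᵀ + R = [584]
step 0: K = P̄·Hᵀ·S⁻¹ = [-51/292; -63/292]
step 0: x' = x̄ + K·y = [1085/292, -635/292]
step 0: P' = (I − K·H)·P̄ = [2217/146 -1461/146; -1461/146 995/146]
step 1: x̄ = F·x = [-205/73, -4525/292]
step 1: P̄ = F·P·Fᵀ + Q = [1495/73 4773/73; 4773/73 42049/146]
step 1: y = z − H·x̄ = [-14923/292]
step 1: S = H·P̄·Hᵀ + R = [505245/146]
step 1: K = P̄·Hᵀ·S⁻¹ = [-34618/505245; -48413/168415]
step 1: x' = x̄ + K·y = [700709/1010490, -135653/168415]
step 1: P' = (I − K·H)·P̄ = [2138881/505245 -467614/168415; -467614/168415 344018/168415]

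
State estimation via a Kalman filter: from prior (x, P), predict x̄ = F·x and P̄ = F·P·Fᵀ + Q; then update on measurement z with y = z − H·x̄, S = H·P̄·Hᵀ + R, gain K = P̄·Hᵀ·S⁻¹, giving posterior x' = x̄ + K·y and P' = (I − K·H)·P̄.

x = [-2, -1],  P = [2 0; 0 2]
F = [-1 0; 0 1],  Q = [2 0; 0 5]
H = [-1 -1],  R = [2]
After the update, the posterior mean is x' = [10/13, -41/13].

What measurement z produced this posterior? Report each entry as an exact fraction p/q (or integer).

z = [3]

x̄ = F·x = [2, -1]
P̄ = F·P·Fᵀ + Q = [4 0; 0 7]
S = H·P̄·Hᵀ + R = [13]
K = P̄·Hᵀ·S⁻¹ = [-4/13; -7/13]
x' − x̄ = [-16/13, -28/13] = K·y
y = (KᵀK)⁻¹·Kᵀ·(x' − x̄) = [4]
z = y + H·x̄ = [4] + [-1] = [3]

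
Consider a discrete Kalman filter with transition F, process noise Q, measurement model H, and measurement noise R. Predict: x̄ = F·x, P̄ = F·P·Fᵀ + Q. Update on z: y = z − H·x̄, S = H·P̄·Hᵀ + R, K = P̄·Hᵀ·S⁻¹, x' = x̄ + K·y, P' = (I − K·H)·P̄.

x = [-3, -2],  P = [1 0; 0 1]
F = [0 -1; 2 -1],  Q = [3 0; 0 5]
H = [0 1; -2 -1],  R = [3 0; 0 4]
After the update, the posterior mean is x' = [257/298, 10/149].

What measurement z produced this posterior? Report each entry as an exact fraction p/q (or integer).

x̄ = F·x = [2, -4]
P̄ = F·P·Fᵀ + Q = [4 1; 1 10]
S = H·P̄·Hᵀ + R = [13 -12; -12 34]
K = P̄·Hᵀ·S⁻¹ = [-37/149 -105/298; 98/149 -18/149]
x' − x̄ = [-339/298, 606/149] = K·y
y = (KᵀK)⁻¹·Kᵀ·(x' − x̄) = [6, -1]
z = y + H·x̄ = [6, -1] + [-4, 0] = [2, -1]

z = [2, -1]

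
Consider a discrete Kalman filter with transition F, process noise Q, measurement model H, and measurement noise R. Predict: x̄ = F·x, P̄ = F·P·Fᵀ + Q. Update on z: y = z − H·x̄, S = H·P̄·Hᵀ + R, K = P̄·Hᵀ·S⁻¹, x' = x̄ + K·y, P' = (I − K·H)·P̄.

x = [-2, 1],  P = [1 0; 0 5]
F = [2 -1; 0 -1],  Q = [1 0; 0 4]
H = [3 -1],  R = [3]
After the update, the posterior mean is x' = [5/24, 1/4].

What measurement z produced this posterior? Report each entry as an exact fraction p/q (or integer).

z = [1]

x̄ = F·x = [-5, -1]
P̄ = F·P·Fᵀ + Q = [10 5; 5 9]
S = H·P̄·Hᵀ + R = [72]
K = P̄·Hᵀ·S⁻¹ = [25/72; 1/12]
x' − x̄ = [125/24, 5/4] = K·y
y = (KᵀK)⁻¹·Kᵀ·(x' − x̄) = [15]
z = y + H·x̄ = [15] + [-14] = [1]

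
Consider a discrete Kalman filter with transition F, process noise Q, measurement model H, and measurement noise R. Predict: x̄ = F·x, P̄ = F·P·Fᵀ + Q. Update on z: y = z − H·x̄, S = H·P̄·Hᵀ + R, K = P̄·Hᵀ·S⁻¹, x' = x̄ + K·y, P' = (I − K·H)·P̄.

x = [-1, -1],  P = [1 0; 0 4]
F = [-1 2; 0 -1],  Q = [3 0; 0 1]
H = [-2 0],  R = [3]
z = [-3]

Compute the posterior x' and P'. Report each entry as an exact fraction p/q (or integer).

x' = [117/83, 3/83]
P' = [60/83 -24/83; -24/83 159/83]

x̄ = F·x = [-1, 1]
P̄ = F·P·Fᵀ + Q = [20 -8; -8 5]
y = z − H·x̄ = [-5]
S = H·P̄·Hᵀ + R = [83]
K = P̄·Hᵀ·S⁻¹ = [-40/83; 16/83]
x' = x̄ + K·y = [117/83, 3/83]
P' = (I − K·H)·P̄ = [60/83 -24/83; -24/83 159/83]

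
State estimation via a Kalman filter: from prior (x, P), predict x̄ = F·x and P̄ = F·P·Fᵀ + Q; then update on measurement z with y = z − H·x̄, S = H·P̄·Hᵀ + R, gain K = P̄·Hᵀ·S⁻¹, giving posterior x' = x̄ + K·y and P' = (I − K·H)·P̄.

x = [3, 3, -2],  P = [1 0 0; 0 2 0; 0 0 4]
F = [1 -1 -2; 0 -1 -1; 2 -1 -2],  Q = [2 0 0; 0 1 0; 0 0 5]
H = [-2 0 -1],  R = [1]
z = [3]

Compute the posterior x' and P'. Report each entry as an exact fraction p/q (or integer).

x̄ = F·x = [4, -1, 7]
P̄ = F·P·Fᵀ + Q = [21 10 20; 10 7 10; 20 10 27]
y = z − H·x̄ = [18]
S = H·P̄·Hᵀ + R = [192]
K = P̄·Hᵀ·S⁻¹ = [-31/96; -5/32; -67/192]
x' = x̄ + K·y = [-29/16, -61/16, 23/32]
P' = (I − K·H)·P̄ = [47/48 5/16 -157/96; 5/16 37/16 -15/32; -157/96 -15/32 695/192]

x' = [-29/16, -61/16, 23/32]
P' = [47/48 5/16 -157/96; 5/16 37/16 -15/32; -157/96 -15/32 695/192]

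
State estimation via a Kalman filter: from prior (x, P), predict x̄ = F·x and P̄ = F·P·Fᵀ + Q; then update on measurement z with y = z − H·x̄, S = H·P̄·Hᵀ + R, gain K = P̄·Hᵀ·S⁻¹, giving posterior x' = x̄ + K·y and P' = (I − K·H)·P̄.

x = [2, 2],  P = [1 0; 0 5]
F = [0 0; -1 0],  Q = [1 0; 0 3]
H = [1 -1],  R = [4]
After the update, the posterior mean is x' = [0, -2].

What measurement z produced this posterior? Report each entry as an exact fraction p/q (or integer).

z = [2]

x̄ = F·x = [0, -2]
P̄ = F·P·Fᵀ + Q = [1 0; 0 4]
S = H·P̄·Hᵀ + R = [9]
K = P̄·Hᵀ·S⁻¹ = [1/9; -4/9]
x' − x̄ = [0, 0] = K·y
y = (KᵀK)⁻¹·Kᵀ·(x' − x̄) = [0]
z = y + H·x̄ = [0] + [2] = [2]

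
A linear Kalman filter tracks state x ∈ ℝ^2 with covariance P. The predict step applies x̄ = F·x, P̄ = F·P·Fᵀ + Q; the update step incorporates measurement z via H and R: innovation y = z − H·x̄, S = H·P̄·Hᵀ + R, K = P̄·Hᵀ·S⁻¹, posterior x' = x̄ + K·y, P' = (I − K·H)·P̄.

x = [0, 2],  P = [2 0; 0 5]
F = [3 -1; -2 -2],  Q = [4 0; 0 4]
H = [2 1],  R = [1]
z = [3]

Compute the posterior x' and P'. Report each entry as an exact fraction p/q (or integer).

x̄ = F·x = [-2, -4]
P̄ = F·P·Fᵀ + Q = [27 -2; -2 32]
y = z − H·x̄ = [11]
S = H·P̄·Hᵀ + R = [133]
K = P̄·Hᵀ·S⁻¹ = [52/133; 4/19]
x' = x̄ + K·y = [306/133, -32/19]
P' = (I − K·H)·P̄ = [887/133 -246/19; -246/19 496/19]

x' = [306/133, -32/19]
P' = [887/133 -246/19; -246/19 496/19]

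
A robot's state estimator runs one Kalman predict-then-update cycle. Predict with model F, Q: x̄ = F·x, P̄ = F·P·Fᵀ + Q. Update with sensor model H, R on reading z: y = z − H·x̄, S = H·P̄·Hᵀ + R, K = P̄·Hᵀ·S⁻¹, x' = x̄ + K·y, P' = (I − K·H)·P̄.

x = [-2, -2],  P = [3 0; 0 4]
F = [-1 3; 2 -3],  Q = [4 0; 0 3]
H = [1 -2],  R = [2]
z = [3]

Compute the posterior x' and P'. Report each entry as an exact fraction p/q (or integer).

x̄ = F·x = [-4, 2]
P̄ = F·P·Fᵀ + Q = [43 -42; -42 51]
y = z − H·x̄ = [11]
S = H·P̄·Hᵀ + R = [417]
K = P̄·Hᵀ·S⁻¹ = [127/417; -48/139]
x' = x̄ + K·y = [-271/417, -250/139]
P' = (I − K·H)·P̄ = [1802/417 258/139; 258/139 177/139]

x' = [-271/417, -250/139]
P' = [1802/417 258/139; 258/139 177/139]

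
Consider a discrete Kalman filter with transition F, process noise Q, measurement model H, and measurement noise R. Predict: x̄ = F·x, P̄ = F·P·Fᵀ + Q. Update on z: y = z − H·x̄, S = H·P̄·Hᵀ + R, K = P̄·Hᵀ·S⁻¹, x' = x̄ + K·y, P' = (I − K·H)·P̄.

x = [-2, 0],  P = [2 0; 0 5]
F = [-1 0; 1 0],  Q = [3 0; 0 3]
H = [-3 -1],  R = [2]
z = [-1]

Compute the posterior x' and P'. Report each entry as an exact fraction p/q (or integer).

x̄ = F·x = [2, -2]
P̄ = F·P·Fᵀ + Q = [5 -2; -2 5]
y = z − H·x̄ = [3]
S = H·P̄·Hᵀ + R = [40]
K = P̄·Hᵀ·S⁻¹ = [-13/40; 1/40]
x' = x̄ + K·y = [41/40, -77/40]
P' = (I − K·H)·P̄ = [31/40 -67/40; -67/40 199/40]

x' = [41/40, -77/40]
P' = [31/40 -67/40; -67/40 199/40]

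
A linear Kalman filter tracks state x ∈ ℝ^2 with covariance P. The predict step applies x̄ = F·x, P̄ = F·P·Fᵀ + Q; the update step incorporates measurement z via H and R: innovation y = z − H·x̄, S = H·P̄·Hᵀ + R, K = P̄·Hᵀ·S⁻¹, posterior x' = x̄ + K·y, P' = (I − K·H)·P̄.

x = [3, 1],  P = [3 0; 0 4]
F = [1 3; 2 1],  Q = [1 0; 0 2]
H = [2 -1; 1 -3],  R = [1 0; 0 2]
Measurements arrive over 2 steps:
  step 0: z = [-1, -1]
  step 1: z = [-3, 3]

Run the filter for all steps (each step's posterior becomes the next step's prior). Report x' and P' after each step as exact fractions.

step 0: x' = [-763/2552, 427/1276], P' = [1109/2552 351/1276; 351/1276 225/638]
step 1: x' = [-939602/427647, -241457/142549], P' = [527386/1282941 37216/142549; 37216/142549 47984/142549]

step 0: x̄ = F·x = [6, 7]
step 0: P̄ = F·P·Fᵀ + Q = [40 18; 18 18]
step 0: y = z − H·x̄ = [-6, 14]
step 0: S = H·P̄·Hᵀ + R = [107 8; 8 96]
step 0: K = P̄·Hᵀ·S⁻¹ = [379/638 -997/5104; 63/319 -999/2552]
step 0: x' = x̄ + K·y = [-763/2552, 427/1276]
step 0: P' = (I − K·H)·P̄ = [1109/2552 351/1276; 351/1276 225/638]
step 1: x̄ = F·x = [1799/2552, -84/319]
step 1: P̄ = F·P·Fᵀ + Q = [15973/2552 1229/319; 1229/319 1656/319]
step 1: y = z − H·x̄ = [-5963/1276, 3841/2552]
step 1: S = H·P̄·Hᵀ + R = [10091/638 1433/1276; 1433/1276 81317/2552]
step 1: K = P̄·Hᵀ·S⁻¹ = [719828/1282941 -238723/1282941; 26448/142549 -53368/142549]
step 1: x' = x̄ + K·y = [-939602/427647, -241457/142549]
step 1: P' = (I − K·H)·P̄ = [527386/1282941 37216/142549; 37216/142549 47984/142549]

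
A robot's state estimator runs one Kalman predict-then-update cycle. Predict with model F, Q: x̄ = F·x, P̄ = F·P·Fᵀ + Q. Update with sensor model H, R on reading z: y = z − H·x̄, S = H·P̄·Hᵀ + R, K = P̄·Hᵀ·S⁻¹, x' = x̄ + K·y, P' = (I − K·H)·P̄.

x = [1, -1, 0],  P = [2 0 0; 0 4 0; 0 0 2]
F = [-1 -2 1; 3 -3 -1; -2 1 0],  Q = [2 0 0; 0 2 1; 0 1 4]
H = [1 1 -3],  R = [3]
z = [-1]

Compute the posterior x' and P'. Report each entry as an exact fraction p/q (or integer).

x̄ = F·x = [1, 6, -3]
P̄ = F·P·Fᵀ + Q = [22 16 -4; 16 58 -23; -4 -23 16]
y = z − H·x̄ = [-17]
S = H·P̄·Hᵀ + R = [421]
K = P̄·Hᵀ·S⁻¹ = [50/421; 143/421; -75/421]
x' = x̄ + K·y = [-429/421, 95/421, 12/421]
P' = (I − K·H)·P̄ = [6762/421 -414/421 2066/421; -414/421 3969/421 1042/421; 2066/421 1042/421 1111/421]

x' = [-429/421, 95/421, 12/421]
P' = [6762/421 -414/421 2066/421; -414/421 3969/421 1042/421; 2066/421 1042/421 1111/421]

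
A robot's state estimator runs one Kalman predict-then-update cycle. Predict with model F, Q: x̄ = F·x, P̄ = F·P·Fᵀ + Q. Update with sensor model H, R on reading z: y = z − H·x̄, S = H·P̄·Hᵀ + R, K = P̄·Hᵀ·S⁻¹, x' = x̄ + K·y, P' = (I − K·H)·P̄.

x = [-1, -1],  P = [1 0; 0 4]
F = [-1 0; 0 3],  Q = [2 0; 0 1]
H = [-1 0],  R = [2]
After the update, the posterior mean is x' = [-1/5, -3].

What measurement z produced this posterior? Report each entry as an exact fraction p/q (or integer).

x̄ = F·x = [1, -3]
P̄ = F·P·Fᵀ + Q = [3 0; 0 37]
S = H·P̄·Hᵀ + R = [5]
K = P̄·Hᵀ·S⁻¹ = [-3/5; 0]
x' − x̄ = [-6/5, 0] = K·y
y = (KᵀK)⁻¹·Kᵀ·(x' − x̄) = [2]
z = y + H·x̄ = [2] + [-1] = [1]

z = [1]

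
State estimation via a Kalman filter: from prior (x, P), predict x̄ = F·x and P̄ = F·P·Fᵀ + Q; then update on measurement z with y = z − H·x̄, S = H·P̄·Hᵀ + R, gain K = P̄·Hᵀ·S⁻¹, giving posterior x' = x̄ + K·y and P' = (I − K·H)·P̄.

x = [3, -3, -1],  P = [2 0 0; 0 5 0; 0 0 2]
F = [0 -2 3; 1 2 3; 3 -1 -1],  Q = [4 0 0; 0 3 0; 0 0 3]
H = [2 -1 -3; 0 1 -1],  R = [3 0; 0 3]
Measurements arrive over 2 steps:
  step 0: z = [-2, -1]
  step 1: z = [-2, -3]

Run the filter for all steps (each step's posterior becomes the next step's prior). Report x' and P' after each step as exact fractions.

step 0: x̄ = F·x = [3, -6, 13]
step 0: P̄ = F·P·Fᵀ + Q = [42 -2 4; -2 43 -10; 4 -10 28]
step 0: y = z − H·x̄ = [25, 18]
step 0: S = H·P̄·Hᵀ + R = [366 49; 49 94]
step 0: K = P̄·Hᵀ·S⁻¹ = [7250/32003 -5822/32003; -4195/32003 20231/32003; -4342/32003 -10674/32003]
step 0: x' = x̄ + K·y = [172463/32003, 67265/32003, 115357/32003]
step 0: P' = (I − K·H)·P̄ = [772694/32003 367810/32003 385276/32003; 367810/32003 232571/32003 171878/32003; 385276/32003 171878/32003 203900/32003]
step 1: x̄ = F·x = [211541/32003, 653064/32003, 334767/32003]
step 1: P̄ = F·P·Fᵀ + Q = [830860/32003 1325024/32003 942188/32003; 1325024/32003 9479519/32003 5303108/32003; 942188/32003 5303108/32003 3311966/32003]
step 1: y = z − H·x̄ = [1170277/32003, -414306/32003]
step 1: S = H·P̄·Hᵀ + R = [57918958/32003 -9384165/32003; -9384165/32003 2281278/32003]
step 1: K = P̄·Hᵀ·S⁻¹ = [-21742596/458985011 -12414148/458985011; -132085355/458985011 296938507/458985011; -122701190/458985011 -104127546/458985011]
step 1: x' = x̄ + K·y = [2399542049/458985011, 692020409/458985011, 1662322961/458985011]
step 1: P' = (I − K·H)·P̄ = [10373048620/458985011 5174899424/458985011 5212141868/458985011; 5174899424/458985011 3354625369/458985011 2463809848/458985011; 5212141868/458985011 2463809848/458985011 2776192486/458985011]

step 0: x' = [172463/32003, 67265/32003, 115357/32003], P' = [772694/32003 367810/32003 385276/32003; 367810/32003 232571/32003 171878/32003; 385276/32003 171878/32003 203900/32003]
step 1: x' = [2399542049/458985011, 692020409/458985011, 1662322961/458985011], P' = [10373048620/458985011 5174899424/458985011 5212141868/458985011; 5174899424/458985011 3354625369/458985011 2463809848/458985011; 5212141868/458985011 2463809848/458985011 2776192486/458985011]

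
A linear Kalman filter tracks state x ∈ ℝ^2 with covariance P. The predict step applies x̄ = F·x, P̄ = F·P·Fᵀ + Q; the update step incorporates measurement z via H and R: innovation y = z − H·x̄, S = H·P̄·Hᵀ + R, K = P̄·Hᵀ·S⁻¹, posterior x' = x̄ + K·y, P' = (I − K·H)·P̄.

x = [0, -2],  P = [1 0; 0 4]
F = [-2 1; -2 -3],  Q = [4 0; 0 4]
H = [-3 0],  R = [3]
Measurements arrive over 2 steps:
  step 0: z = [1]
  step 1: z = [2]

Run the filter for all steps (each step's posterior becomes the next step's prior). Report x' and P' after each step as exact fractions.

step 0: x̄ = F·x = [-2, 6]
step 0: P̄ = F·P·Fᵀ + Q = [12 -8; -8 44]
step 0: y = z − H·x̄ = [-5]
step 0: S = H·P̄·Hᵀ + R = [111]
step 0: K = P̄·Hᵀ·S⁻¹ = [-12/37; 8/37]
step 0: x' = x̄ + K·y = [-14/37, 182/37]
step 0: P' = (I − K·H)·P̄ = [12/37 -8/37; -8/37 1436/37]
step 1: x̄ = F·x = [210/37, -14]
step 1: P̄ = F·P·Fᵀ + Q = [1664/37 -116; -116 352]
step 1: y = z − H·x̄ = [704/37]
step 1: S = H·P̄·Hᵀ + R = [15087/37]
step 1: K = P̄·Hᵀ·S⁻¹ = [-1664/5029; 4292/5029]
step 1: x' = x̄ + K·y = [-3118/5029, 11258/5029]
step 1: P' = (I − K·H)·P̄ = [1664/5029 -4292/5029; -4292/5029 276592/5029]

step 0: x' = [-14/37, 182/37], P' = [12/37 -8/37; -8/37 1436/37]
step 1: x' = [-3118/5029, 11258/5029], P' = [1664/5029 -4292/5029; -4292/5029 276592/5029]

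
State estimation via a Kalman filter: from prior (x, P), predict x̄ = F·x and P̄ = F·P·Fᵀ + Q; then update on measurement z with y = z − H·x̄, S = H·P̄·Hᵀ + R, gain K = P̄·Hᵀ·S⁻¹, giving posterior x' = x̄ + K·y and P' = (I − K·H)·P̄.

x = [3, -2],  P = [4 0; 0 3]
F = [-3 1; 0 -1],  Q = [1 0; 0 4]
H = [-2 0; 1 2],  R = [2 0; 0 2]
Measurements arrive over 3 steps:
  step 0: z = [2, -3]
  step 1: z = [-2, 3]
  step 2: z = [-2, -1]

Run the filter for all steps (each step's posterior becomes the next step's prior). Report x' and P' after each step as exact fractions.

step 0: x' = [-1415/1193, -904/1193], P' = [582/1193 -274/1193; -274/1193 1369/2386]
step 1: x' = [816457/734551, 701462/734551], P' = [340330/734551 -158672/734551; -158672/734551 403441/734551]
step 2: x' = [2682768/3378073, -103661705/108098336], P' = [1560358/3378073 -1454293/6756146; -1454293/6756146 118629445/216196672]

step 0: x̄ = F·x = [-11, 2]
step 0: P̄ = F·P·Fᵀ + Q = [40 -3; -3 7]
step 0: y = z − H·x̄ = [-20, 4]
step 0: S = H·P̄·Hᵀ + R = [162 -68; -68 58]
step 0: K = P̄·Hᵀ·S⁻¹ = [-582/1193 17/1193; 274/1193 1095/2386]
step 0: x' = x̄ + K·y = [-1415/1193, -904/1193]
step 0: P' = (I − K·H)·P̄ = [582/1193 -274/1193; -274/1193 1369/2386]
step 1: x̄ = F·x = [3341/1193, 904/1193]
step 1: P̄ = F·P·Fᵀ + Q = [17519/2386 -3013/2386; -3013/2386 10913/2386]
step 1: y = z − H·x̄ = [4296/1193, -1570/1193]
step 1: S = H·P̄·Hᵀ + R = [37424/1193 -11493/1193; -11493/1193 53891/2386]
step 1: K = P̄·Hᵀ·S⁻¹ = [-340330/734551 11493/734551; 158672/734551 324105/734551]
step 1: x' = x̄ + K·y = [816457/734551, 701462/734551]
step 1: P' = (I − K·H)·P̄ = [340330/734551 -158672/734551; -158672/734551 403441/734551]
step 2: x̄ = F·x = [-1747909/734551, -701462/734551]
step 2: P̄ = F·P·Fᵀ + Q = [5152994/734551 -879457/734551; -879457/734551 3341645/734551]
step 2: y = z − H·x̄ = [-4964920/734551, 2416282/734551]
step 2: S = H·P̄·Hᵀ + R = [22081078/734551 -6788160/734551; -6788160/734551 16470848/734551]
step 2: K = P̄·Hᵀ·S⁻¹ = [-1560358/3378073 106065/6756146; 1454293/6756146 95360757/216196672]
step 2: x' = x̄ + K·y = [2682768/3378073, -103661705/108098336]
step 2: P' = (I − K·H)·P̄ = [1560358/3378073 -1454293/6756146; -1454293/6756146 118629445/216196672]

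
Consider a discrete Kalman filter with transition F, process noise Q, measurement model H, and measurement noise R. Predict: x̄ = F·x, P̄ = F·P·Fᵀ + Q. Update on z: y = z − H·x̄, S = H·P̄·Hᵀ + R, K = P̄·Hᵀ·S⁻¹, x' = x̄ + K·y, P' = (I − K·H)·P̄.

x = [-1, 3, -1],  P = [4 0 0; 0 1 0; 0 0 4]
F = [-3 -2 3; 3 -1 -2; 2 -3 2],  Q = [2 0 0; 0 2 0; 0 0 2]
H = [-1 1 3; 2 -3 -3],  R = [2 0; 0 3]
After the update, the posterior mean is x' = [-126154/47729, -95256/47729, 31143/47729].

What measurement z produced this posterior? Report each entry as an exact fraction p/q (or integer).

z = [3, -1]

x̄ = F·x = [-6, -4, -13]
P̄ = F·P·Fᵀ + Q = [78 -58 6; -58 55 11; 6 11 43]
S = H·P̄·Hᵀ + R = [668 -1076; -1076 2019]
K = P̄·Hᵀ·S⁻¹ = [48735/95458 20362/47729; -21545/95458 -13164/47729; 54573/95458 10996/47729]
x' − x̄ = [160220/47729, 95660/47729, 651620/47729] = K·y
y = (KᵀK)⁻¹·Kᵀ·(x' − x̄) = [40, -40]
z = y + H·x̄ = [40, -40] + [-37, 39] = [3, -1]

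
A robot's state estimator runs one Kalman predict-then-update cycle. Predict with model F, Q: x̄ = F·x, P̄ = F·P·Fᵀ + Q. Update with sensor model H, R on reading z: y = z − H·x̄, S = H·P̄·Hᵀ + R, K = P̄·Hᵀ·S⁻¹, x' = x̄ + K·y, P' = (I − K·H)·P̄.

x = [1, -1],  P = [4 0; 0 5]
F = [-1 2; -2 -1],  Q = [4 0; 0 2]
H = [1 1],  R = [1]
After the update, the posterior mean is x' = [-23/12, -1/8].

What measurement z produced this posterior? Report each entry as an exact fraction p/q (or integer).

x̄ = F·x = [-3, -1]
P̄ = F·P·Fᵀ + Q = [28 -2; -2 23]
S = H·P̄·Hᵀ + R = [48]
K = P̄·Hᵀ·S⁻¹ = [13/24; 7/16]
x' − x̄ = [13/12, 7/8] = K·y
y = (KᵀK)⁻¹·Kᵀ·(x' − x̄) = [2]
z = y + H·x̄ = [2] + [-4] = [-2]

z = [-2]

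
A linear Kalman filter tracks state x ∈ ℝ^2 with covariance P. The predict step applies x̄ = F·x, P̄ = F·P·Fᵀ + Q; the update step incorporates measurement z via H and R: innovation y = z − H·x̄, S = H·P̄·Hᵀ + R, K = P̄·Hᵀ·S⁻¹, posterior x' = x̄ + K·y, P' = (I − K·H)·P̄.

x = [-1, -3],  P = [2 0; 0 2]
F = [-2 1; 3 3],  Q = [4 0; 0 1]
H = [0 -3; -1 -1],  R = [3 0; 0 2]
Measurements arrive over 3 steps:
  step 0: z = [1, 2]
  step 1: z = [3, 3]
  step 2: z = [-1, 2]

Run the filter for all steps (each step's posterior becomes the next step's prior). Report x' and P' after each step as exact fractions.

step 0: x' = [-3005/1709, -707/1709], P' = [3402/1709 -494/1709; -494/1709 556/1709]
step 1: x' = [-1224339/814883, -922292/814883], P' = [1501812/814883 -242504/814883; -242504/814883 264858/814883]
step 2: x' = [-833673324/354605473, 59516394/354605473], P' = [653343030/354605473 -105311818/354605473; -105311818/354605473 115033928/354605473]

step 0: x̄ = F·x = [-1, -12]
step 0: P̄ = F·P·Fᵀ + Q = [14 -6; -6 37]
step 0: y = z − H·x̄ = [-35, -11]
step 0: S = H·P̄·Hᵀ + R = [336 93; 93 41]
step 0: K = P̄·Hᵀ·S⁻¹ = [494/1709 -1454/1709; -556/1709 -31/1709]
step 0: x' = x̄ + K·y = [-3005/1709, -707/1709]
step 0: P' = (I − K·H)·P̄ = [3402/1709 -494/1709; -494/1709 556/1709]
step 1: x̄ = F·x = [5303/1709, -11136/1709]
step 1: P̄ = F·P·Fᵀ + Q = [22976/1709 -17262/1709; -17262/1709 28439/1709]
step 1: y = z − H·x̄ = [-28281/1709, -706/1709]
step 1: S = H·P̄·Hᵀ + R = [261078/1709 33531/1709; 33531/1709 20309/1709]
step 1: K = P̄·Hᵀ·S⁻¹ = [242504/814883 -629654/814883; -264858/814883 -11177/814883]
step 1: x' = x̄ + K·y = [-1224339/814883, -922292/814883]
step 1: P' = (I − K·H)·P̄ = [1501812/814883 -242504/814883; -242504/814883 264858/814883]
step 2: x̄ = F·x = [1526386/814883, -6439893/814883]
step 2: P̄ = F·P·Fᵀ + Q = [10501654/814883 -7488786/814883; -7488786/814883 12349841/814883]
step 2: y = z − H·x̄ = [-20134562/814883, -3283741/814883]
step 2: S = H·P̄·Hᵀ + R = [113593218/814883 14583165/814883; 14583165/814883 9503689/814883]
step 2: K = P̄·Hᵀ·S⁻¹ = [105311818/354605473 -274015606/354605473; -115033928/354605473 -4861055/354605473]
step 2: x' = x̄ + K·y = [-833673324/354605473, 59516394/354605473]
step 2: P' = (I − K·H)·P̄ = [653343030/354605473 -105311818/354605473; -105311818/354605473 115033928/354605473]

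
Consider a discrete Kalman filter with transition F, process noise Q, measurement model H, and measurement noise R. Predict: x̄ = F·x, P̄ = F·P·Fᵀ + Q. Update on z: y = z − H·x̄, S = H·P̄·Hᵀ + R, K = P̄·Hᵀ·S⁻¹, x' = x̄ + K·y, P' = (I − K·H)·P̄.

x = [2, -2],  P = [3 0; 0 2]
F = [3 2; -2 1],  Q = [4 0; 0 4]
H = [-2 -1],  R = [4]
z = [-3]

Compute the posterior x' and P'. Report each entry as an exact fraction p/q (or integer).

x' = [282/61, -391/61]
P' = [331/61 -534/61; -534/61 1048/61]

x̄ = F·x = [2, -6]
P̄ = F·P·Fᵀ + Q = [39 -14; -14 18]
y = z − H·x̄ = [-5]
S = H·P̄·Hᵀ + R = [122]
K = P̄·Hᵀ·S⁻¹ = [-32/61; 5/61]
x' = x̄ + K·y = [282/61, -391/61]
P' = (I − K·H)·P̄ = [331/61 -534/61; -534/61 1048/61]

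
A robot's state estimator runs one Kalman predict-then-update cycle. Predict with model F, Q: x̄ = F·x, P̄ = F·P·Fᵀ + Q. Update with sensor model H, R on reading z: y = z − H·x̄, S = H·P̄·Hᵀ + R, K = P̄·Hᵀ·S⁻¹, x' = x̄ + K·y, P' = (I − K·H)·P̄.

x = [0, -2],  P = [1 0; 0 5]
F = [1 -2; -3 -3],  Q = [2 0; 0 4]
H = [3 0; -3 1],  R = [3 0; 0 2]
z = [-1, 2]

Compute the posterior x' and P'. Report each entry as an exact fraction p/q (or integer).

x̄ = F·x = [4, 6]
P̄ = F·P·Fᵀ + Q = [23 27; 27 58]
y = z − H·x̄ = [-13, 8]
S = H·P̄·Hᵀ + R = [210 -126; -126 105]
K = P̄·Hᵀ·S⁻¹ = [31/98 -1/49; 89/98 128/147]
x' = x̄ + K·y = [-27/98, 341/294]
P' = (I − K·H)·P̄ = [31/98 89/98; 89/98 1313/294]

x' = [-27/98, 341/294]
P' = [31/98 89/98; 89/98 1313/294]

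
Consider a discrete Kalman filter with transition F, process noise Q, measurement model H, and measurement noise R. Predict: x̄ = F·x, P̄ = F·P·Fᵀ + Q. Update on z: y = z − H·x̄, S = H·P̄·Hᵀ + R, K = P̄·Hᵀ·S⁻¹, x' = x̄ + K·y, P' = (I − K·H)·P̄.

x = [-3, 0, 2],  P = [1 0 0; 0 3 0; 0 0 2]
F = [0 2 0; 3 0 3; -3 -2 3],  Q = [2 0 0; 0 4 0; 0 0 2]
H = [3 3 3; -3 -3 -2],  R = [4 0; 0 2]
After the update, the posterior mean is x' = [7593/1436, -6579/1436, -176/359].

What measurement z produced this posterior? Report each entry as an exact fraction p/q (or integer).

z = [-1, -2]

x̄ = F·x = [0, -3, 15]
P̄ = F·P·Fᵀ + Q = [14 0 -12; 0 31 9; -12 9 41]
S = H·P̄·Hᵀ + R = [724 -606; -606 535]
K = P̄·Hᵀ·S⁻¹ = [-3849/10052 -2349/5026; -219/1436 -273/718; 2094/2513 2029/2513]
x' − x̄ = [7593/1436, -2271/1436, -5561/359] = K·y
y = (KᵀK)⁻¹·Kᵀ·(x' − x̄) = [-37, 19]
z = y + H·x̄ = [-37, 19] + [36, -21] = [-1, -2]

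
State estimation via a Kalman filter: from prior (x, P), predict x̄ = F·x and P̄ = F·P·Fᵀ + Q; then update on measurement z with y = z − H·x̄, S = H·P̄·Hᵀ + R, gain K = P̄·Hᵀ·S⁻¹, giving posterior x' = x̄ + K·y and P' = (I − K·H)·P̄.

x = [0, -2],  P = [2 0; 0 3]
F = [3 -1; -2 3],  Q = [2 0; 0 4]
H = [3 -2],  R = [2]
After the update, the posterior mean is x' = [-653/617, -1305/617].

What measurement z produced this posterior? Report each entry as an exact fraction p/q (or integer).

z = [1]

x̄ = F·x = [2, -6]
P̄ = F·P·Fᵀ + Q = [23 -21; -21 39]
S = H·P̄·Hᵀ + R = [617]
K = P̄·Hᵀ·S⁻¹ = [111/617; -141/617]
x' − x̄ = [-1887/617, 2397/617] = K·y
y = (KᵀK)⁻¹·Kᵀ·(x' − x̄) = [-17]
z = y + H·x̄ = [-17] + [18] = [1]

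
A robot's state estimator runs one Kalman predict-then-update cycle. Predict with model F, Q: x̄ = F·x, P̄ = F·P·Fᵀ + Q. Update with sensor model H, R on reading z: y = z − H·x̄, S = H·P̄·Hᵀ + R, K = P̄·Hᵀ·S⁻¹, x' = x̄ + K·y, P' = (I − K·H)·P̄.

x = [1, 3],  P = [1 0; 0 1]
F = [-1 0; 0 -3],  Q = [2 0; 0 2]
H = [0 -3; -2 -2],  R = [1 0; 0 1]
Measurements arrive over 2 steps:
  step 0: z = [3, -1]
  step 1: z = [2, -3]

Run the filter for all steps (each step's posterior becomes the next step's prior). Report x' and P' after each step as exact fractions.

step 0: x' = [73/56, -223/224], P' = [9/28 -11/112; -11/112 143/1344]
step 1: x' = [213477/130109, -55274/130109], P' = [40521/130109 -12280/130109; -12280/130109 13473/130109]

step 0: x̄ = F·x = [-1, -9]
step 0: P̄ = F·P·Fᵀ + Q = [3 0; 0 11]
step 0: y = z − H·x̄ = [-24, -21]
step 0: S = H·P̄·Hᵀ + R = [100 66; 66 57]
step 0: K = P̄·Hᵀ·S⁻¹ = [33/112 -25/56; -143/448 -11/672]
step 0: x' = x̄ + K·y = [73/56, -223/224]
step 0: P' = (I − K·H)·P̄ = [9/28 -11/112; -11/112 143/1344]
step 1: x̄ = F·x = [-73/56, 669/224]
step 1: P̄ = F·P·Fᵀ + Q = [65/28 -33/112; -33/112 1325/448]
step 1: y = z − H·x̄ = [2455/224, 41/112]
step 1: S = H·P̄·Hᵀ + R = [12373/448 3579/224; 3579/224 2213/112]
step 1: K = P̄·Hᵀ·S⁻¹ = [36840/130109 -56482/130109; -40419/130109 -2386/130109]
step 1: x' = x̄ + K·y = [213477/130109, -55274/130109]
step 1: P' = (I − K·H)·P̄ = [40521/130109 -12280/130109; -12280/130109 13473/130109]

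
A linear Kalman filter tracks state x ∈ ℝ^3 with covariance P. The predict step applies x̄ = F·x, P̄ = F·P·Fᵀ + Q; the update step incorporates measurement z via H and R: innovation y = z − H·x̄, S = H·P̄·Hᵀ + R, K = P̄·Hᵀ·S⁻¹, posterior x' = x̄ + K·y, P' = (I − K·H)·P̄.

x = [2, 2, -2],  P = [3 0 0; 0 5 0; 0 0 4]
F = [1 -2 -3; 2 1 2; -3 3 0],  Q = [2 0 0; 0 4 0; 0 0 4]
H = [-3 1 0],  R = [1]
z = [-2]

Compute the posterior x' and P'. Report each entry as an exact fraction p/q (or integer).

x' = [1332/755, 2478/755, 912/755]
P' = [1534/755 4391/755 -5391/755; 4391/755 13294/755 -16059/755; -5391/755 -16059/755 44384/755]

x̄ = F·x = [4, 2, 0]
P̄ = F·P·Fᵀ + Q = [61 -28 -39; -28 37 -3; -39 -3 76]
y = z − H·x̄ = [8]
S = H·P̄·Hᵀ + R = [755]
K = P̄·Hᵀ·S⁻¹ = [-211/755; 121/755; 114/755]
x' = x̄ + K·y = [1332/755, 2478/755, 912/755]
P' = (I − K·H)·P̄ = [1534/755 4391/755 -5391/755; 4391/755 13294/755 -16059/755; -5391/755 -16059/755 44384/755]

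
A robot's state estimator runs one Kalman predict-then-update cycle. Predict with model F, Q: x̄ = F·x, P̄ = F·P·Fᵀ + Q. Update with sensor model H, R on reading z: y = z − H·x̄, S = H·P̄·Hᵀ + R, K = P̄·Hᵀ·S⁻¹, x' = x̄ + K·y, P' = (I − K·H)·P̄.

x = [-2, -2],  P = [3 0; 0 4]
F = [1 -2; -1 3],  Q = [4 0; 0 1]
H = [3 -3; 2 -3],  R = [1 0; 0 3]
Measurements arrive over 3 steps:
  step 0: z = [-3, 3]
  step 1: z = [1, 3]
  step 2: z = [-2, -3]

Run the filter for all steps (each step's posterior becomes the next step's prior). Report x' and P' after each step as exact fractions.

step 0: x̄ = F·x = [2, -4]
step 0: P̄ = F·P·Fᵀ + Q = [23 -27; -27 40]
step 0: y = z − H·x̄ = [-21, -13]
step 0: S = H·P̄·Hᵀ + R = [1054 903; 903 779]
step 0: K = P̄·Hᵀ·S⁻¹ = [2169/5657 -1592/5657; 543/5657 -1893/5657]
step 0: x' = x̄ + K·y = [-13539/5657, -9422/5657]
step 0: P' = (I − K·H)·P̄ = [6945/5657 6222/5657; 6222/5657 6041/5657]
step 1: x̄ = F·x = [5305/5657, -14727/5657]
step 1: P̄ = F·P·Fᵀ + Q = [28849/5657 -12081/5657; -12081/5657 29639/5657]
step 1: y = z − H·x̄ = [-54439/5657, -37820/5657]
step 1: S = H·P̄·Hᵀ + R = [749507/5657 621060/5657; 621060/5657 544090/5657]
step 1: K = P̄·Hᵀ·S⁻¹ = [149652/390379 -94019/354890; 37662/390379 -112839/354890]
step 1: x' = x̄ + K·y = [-34785/35489, -49899/35489]
step 1: P' = (I − K·H)·P̄ = [4599147/3903790 4100307/3903790; 4100307/3903790 3974767/3903790]
step 2: x̄ = F·x = [65013/35489, -114912/35489]
step 2: P̄ = F·P·Fᵀ + Q = [19712147/3903790 -3973107/1951895; -3973107/1951895 9836999/1951895]
step 2: y = z − H·x̄ = [-610753/35489, -581229/35489]
step 2: S = H·P̄·Hᵀ + R = [501410947/3903790 18842367/177445; 18842367/177445 16499114/177445]
step 2: K = P̄·Hᵀ·S⁻¹ = [99744651/260402324 -137051665/520804648; 17888019/186001660 -117633669/372003320]
step 2: x' = x̄ + K·y = [-234473073/520804648, 106346523/372003320]
step 2: P' = (I − K·H)·P̄ = [610644297/520804648 77735409/74400664; 77735409/74400664 376751699/372003320]

step 0: x' = [-13539/5657, -9422/5657], P' = [6945/5657 6222/5657; 6222/5657 6041/5657]
step 1: x' = [-34785/35489, -49899/35489], P' = [4599147/3903790 4100307/3903790; 4100307/3903790 3974767/3903790]
step 2: x' = [-234473073/520804648, 106346523/372003320], P' = [610644297/520804648 77735409/74400664; 77735409/74400664 376751699/372003320]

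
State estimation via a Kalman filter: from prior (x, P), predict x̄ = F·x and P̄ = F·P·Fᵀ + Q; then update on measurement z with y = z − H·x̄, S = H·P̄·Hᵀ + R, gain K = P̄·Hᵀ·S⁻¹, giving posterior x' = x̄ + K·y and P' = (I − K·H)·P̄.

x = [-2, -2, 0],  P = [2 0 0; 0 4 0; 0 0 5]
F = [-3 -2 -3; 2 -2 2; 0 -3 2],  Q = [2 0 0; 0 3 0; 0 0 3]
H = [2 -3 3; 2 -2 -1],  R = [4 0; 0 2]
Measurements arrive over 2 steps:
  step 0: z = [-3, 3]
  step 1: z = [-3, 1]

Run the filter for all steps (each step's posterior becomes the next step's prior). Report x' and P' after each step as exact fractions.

step 0: x' = [-266006/432041, -530532/432041, -739425/432041], P' = [3379157/432041 2930836/432041 812094/432041; 2930836/432041 2657566/432041 758914/432041; 812094/432041 758914/432041 373678/432041]
step 1: x' = [1770479049/24289308109, 192054598/24289308109, -27037295493/24289308109], P' = [262490430827/72867924327 218298610628/72867924327 60340132810/72867924327; 218298610628/72867924327 200223143642/72867924327 58647816838/72867924327; 60340132810/72867924327 58647816838/72867924327 42712270826/72867924327]

step 0: x̄ = F·x = [10, 0, 6]
step 0: P̄ = F·P·Fᵀ + Q = [81 -26 -6; -26 47 44; -6 44 59]
step 0: y = z − H·x̄ = [-41, -11]
step 0: S = H·P̄·Hᵀ + R = [730 533; 533 981]
step 0: K = P̄·Hᵀ·S⁻¹ = [100522/432041 42274/432041; 41429/432041 -106187/432041; 117120/432041 -133659/432041]
step 0: x' = x̄ + K·y = [-266006/432041, -530532/432041, -739425/432041]
step 0: P' = (I − K·H)·P̄ = [3379157/432041 2930836/432041 812094/432041; 2930836/432041 2657566/432041 758914/432041; 812094/432041 758914/432041 373678/432041]
step 1: x̄ = F·x = [4077357/432041, -949798/432041, 5934/22739]
step 1: P̄ = F·P·Fᵀ + Q = [104164553/432041 -14252374/432041 2052782/22739; -14252374/432041 3916479/432041 -236088/22739; 2052782/22739 -236088/22739 926419/22739]
step 1: y = z − H·x̄ = [-12638469/432041, -9509523/432041]
step 1: S = H·P̄·Hᵀ + R = [1331857216/432041 699343391/432041; 699343391/432041 390855043/432041]
step 1: K = P̄·Hᵀ·S⁻¹ = [12776357050/72867924327 14021753794/72867924327; 2967810211/72867924327 -11248441433/72867924327; 18218406896/72867924327 -19663819441/72867924327]
step 1: x' = x̄ + K·y = [1770479049/24289308109, 192054598/24289308109, -27037295493/24289308109]
step 1: P' = (I − K·H)·P̄ = [262490430827/72867924327 218298610628/72867924327 60340132810/72867924327; 218298610628/72867924327 200223143642/72867924327 58647816838/72867924327; 60340132810/72867924327 58647816838/72867924327 42712270826/72867924327]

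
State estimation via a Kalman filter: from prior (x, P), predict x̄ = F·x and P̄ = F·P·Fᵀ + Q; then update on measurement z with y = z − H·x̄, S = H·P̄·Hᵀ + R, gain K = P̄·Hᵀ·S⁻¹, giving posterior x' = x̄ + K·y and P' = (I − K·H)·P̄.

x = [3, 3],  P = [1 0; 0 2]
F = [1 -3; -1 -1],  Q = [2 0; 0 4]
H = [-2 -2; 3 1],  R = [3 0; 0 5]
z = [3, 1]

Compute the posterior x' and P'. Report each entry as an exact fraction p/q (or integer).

x' = [4282/3405, -9916/3405]
P' = [3121/3405 -3463/3405; -3463/3405 5839/3405]

x̄ = F·x = [-6, -6]
P̄ = F·P·Fᵀ + Q = [21 5; 5 7]
y = z − H·x̄ = [-21, 25]
S = H·P̄·Hᵀ + R = [155 -180; -180 231]
K = P̄·Hᵀ·S⁻¹ = [76/1135 236/681; -528/1135 -182/681]
x' = x̄ + K·y = [4282/3405, -9916/3405]
P' = (I − K·H)·P̄ = [3121/3405 -3463/3405; -3463/3405 5839/3405]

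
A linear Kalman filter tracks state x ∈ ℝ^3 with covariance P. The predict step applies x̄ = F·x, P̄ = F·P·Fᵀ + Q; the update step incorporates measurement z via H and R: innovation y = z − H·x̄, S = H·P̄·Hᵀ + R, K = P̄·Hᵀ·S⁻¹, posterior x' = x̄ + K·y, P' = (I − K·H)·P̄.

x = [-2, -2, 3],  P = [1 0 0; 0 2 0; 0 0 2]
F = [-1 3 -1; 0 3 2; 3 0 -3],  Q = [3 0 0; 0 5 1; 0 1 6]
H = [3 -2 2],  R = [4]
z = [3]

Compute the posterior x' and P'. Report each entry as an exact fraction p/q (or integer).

x̄ = F·x = [-7, 0, -15]
P̄ = F·P·Fᵀ + Q = [24 14 3; 14 31 -11; 3 -11 33]
y = z − H·x̄ = [54]
S = H·P̄·Hᵀ + R = [432]
K = P̄·Hᵀ·S⁻¹ = [25/216; -7/72; 97/432]
x' = x̄ + K·y = [-3/4, -21/4, -23/8]
P' = (I − K·H)·P̄ = [1967/108 679/36 -1777/216; 679/36 323/12 -113/72; -1777/216 -113/72 4847/432]

x' = [-3/4, -21/4, -23/8]
P' = [1967/108 679/36 -1777/216; 679/36 323/12 -113/72; -1777/216 -113/72 4847/432]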